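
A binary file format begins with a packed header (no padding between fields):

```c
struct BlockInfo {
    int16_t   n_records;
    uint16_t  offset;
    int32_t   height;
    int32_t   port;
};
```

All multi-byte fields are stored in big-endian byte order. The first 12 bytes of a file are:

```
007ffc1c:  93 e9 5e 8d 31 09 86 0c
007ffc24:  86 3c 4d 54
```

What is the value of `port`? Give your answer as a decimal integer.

`port` follows `n_records` (2 B), `offset` (2 B), `height` (4 B), so it starts at offset 2 + 2 + 4 = 8 and occupies 4 bytes.
Bytes at offsets 8..11: 86 3C 4D 54.
Big-endian: lowest address holds the most-significant byte.
The bytes are already most-significant first: 0x863C4D54.
Top bit is set, so as a signed 32-bit value this is 0x863C4D54 − 2^32 = -2042868396.

-2042868396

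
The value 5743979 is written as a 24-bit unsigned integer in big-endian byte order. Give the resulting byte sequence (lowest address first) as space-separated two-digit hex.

5743979 in hexadecimal, padded to 24 bits, is 0x57A56B.
Split into bytes (most-significant first): 57 A5 6B.
In big-endian order the high byte comes first in memory.
So the memory order matches the most-significant-first order: 57 A5 6B.

57 A5 6B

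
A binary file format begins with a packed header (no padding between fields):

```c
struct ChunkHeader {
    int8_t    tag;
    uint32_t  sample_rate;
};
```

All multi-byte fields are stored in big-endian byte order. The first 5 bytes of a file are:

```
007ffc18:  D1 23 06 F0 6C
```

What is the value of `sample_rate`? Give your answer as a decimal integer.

587657324

`sample_rate` follows `tag` (1 byte), so it starts at byte offset 1 and occupies 4 bytes.
Bytes at offsets 1..4: 23 06 F0 6C.
Big-endian stores the most-significant byte at the lowest address.
The bytes are already most-significant first: 0x2306F06C.
0x2306F06C = 587657324.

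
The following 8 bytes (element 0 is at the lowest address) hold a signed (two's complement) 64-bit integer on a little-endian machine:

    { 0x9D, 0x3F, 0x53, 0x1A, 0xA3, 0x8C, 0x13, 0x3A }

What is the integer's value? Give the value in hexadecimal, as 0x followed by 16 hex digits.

In little-endian order the low byte comes first in memory.
Reassemble most-significant byte first: 3A 13 8C A3 1A 53 3F 9D → 0x3A138CA31A533F9D.

0x3A138CA31A533F9D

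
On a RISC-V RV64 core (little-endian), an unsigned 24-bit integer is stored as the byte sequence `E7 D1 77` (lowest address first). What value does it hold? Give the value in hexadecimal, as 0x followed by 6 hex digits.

0x77D1E7

Little-endian: lowest address holds the least-significant byte.
Reassemble most-significant byte first: 77 D1 E7 → 0x77D1E7.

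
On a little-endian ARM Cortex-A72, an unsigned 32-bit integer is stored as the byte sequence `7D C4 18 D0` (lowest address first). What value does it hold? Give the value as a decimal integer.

Little-endian stores the least-significant byte at the lowest address.
Reassemble most-significant byte first: D0 18 C4 7D → 0xD018C47D.
0xD018C47D = 3491284093.

3491284093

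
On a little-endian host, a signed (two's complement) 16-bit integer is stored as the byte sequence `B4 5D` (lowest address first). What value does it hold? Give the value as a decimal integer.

In little-endian order the low byte comes first in memory.
Reassemble most-significant byte first: 5D B4 → 0x5DB4.
0x5DB4 = 23988.

23988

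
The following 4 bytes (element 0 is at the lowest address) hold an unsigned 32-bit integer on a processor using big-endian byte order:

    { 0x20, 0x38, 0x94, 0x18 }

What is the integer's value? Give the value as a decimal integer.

Big-endian: lowest address holds the most-significant byte.
The bytes are already most-significant first: 0x20389418.
0x20389418 = 540578840.

540578840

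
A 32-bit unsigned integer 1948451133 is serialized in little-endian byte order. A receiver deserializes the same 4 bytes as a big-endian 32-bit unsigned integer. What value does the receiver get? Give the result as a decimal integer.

1948451133 in 32-bit hexadecimal is 0x7423013D.
Stored little-endian, the bytes at ascending addresses are 3D 01 23 74.
Read back as big-endian, the last byte is least significant, giving 0x3D012374.
0x3D012374 = 1023484788.

1023484788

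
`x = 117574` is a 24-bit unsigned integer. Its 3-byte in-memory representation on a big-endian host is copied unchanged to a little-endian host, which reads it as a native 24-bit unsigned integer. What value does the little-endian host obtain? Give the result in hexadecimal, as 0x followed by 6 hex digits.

117574 in 24-bit hexadecimal is 0x01CB46.
Stored big-endian, the bytes at ascending addresses are 01 CB 46.
Read back as little-endian, the first byte is least significant, giving 0x46CB01.

0x46CB01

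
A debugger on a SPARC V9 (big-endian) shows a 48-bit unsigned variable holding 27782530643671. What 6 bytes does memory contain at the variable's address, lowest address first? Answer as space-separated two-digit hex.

27782530643671 in hexadecimal, padded to 48 bits, is 0x19449FDEB6D7.
Split into bytes (most-significant first): 19 44 9F DE B6 D7.
In big-endian order the high byte comes first in memory.
So the memory order matches the most-significant-first order: 19 44 9F DE B6 D7.

19 44 9F DE B6 D7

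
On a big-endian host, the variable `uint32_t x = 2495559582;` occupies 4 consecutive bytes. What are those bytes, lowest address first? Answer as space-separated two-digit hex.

2495559582 in hexadecimal, padded to 32 bits, is 0x94BF379E.
Split into bytes (most-significant first): 94 BF 37 9E.
Big-endian stores the most-significant byte at the lowest address.
So the memory order matches the most-significant-first order: 94 BF 37 9E.

94 BF 37 9E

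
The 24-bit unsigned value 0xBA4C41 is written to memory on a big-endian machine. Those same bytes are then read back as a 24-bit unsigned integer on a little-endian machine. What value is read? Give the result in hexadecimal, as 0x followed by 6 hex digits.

Stored big-endian, the bytes at ascending addresses are BA 4C 41.
Read back as little-endian, the first byte is least significant, giving 0x414CBA.

0x414CBA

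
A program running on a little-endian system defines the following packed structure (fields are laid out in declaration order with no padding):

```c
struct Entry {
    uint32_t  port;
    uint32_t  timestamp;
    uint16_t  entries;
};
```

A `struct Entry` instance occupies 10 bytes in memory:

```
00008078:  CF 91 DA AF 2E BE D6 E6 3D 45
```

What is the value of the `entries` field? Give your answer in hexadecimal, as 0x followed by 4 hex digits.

`entries` follows `port` (4 B), `timestamp` (4 B), so it starts at offset 4 + 4 = 8 and occupies 2 bytes.
Bytes at offsets 8..9: 3D 45.
Little-endian stores the least-significant byte at the lowest address.
Reassemble most-significant byte first: 45 3D → 0x453D.

0x453D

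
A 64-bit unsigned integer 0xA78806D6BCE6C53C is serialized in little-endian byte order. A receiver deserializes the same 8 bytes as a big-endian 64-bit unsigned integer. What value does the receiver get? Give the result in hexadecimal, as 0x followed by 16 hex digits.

Stored little-endian, the bytes at ascending addresses are 3C C5 E6 BC D6 06 88 A7.
Read back as big-endian, the last byte is least significant, giving 0x3CC5E6BCD60688A7.

0x3CC5E6BCD60688A7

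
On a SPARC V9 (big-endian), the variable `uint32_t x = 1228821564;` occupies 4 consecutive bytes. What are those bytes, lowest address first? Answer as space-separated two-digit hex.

49 3E 54 3C

1228821564 in hexadecimal, padded to 32 bits, is 0x493E543C.
Split into bytes (most-significant first): 49 3E 54 3C.
In big-endian order the high byte comes first in memory.
So the memory order matches the most-significant-first order: 49 3E 54 3C.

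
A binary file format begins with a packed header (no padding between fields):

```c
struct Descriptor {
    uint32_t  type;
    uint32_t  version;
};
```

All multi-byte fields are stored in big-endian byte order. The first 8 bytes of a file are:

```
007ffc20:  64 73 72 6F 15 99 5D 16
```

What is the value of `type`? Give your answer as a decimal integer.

`type` is the first field, at byte offset 0, occupying 4 bytes.
Bytes at offsets 0..3: 64 73 72 6F.
Big-endian: lowest address holds the most-significant byte.
The bytes are already most-significant first: 0x6473726F.
0x6473726F = 1685287535.

1685287535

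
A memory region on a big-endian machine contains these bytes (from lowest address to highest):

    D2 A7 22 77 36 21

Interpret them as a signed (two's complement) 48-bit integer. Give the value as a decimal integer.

-49859697101279

In big-endian order the high byte comes first in memory.
The bytes are already most-significant first: 0xD2A722773621.
Top bit is set, so as a signed 48-bit value this is 0xD2A722773621 − 2^48 = -49859697101279.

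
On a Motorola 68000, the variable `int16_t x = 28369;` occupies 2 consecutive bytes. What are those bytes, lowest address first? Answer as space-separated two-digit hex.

6E D1

28369 in hexadecimal, padded to 16 bits, is 0x6ED1.
Split into bytes (most-significant first): 6E D1.
In big-endian order the high byte comes first in memory.
So the memory order matches the most-significant-first order: 6E D1.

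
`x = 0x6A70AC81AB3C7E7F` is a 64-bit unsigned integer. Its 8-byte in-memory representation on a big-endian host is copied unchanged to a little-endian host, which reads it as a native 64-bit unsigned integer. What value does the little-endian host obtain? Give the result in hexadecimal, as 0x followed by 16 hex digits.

0x7F7E3CAB81AC706A

Stored big-endian, the bytes at ascending addresses are 6A 70 AC 81 AB 3C 7E 7F.
Read back as little-endian, the first byte is least significant, giving 0x7F7E3CAB81AC706A.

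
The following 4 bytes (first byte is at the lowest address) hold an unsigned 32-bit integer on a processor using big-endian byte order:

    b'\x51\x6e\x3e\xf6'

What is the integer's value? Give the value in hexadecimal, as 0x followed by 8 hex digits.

0x516E3EF6

Big-endian: lowest address holds the most-significant byte.
The bytes are already most-significant first: 0x516E3EF6.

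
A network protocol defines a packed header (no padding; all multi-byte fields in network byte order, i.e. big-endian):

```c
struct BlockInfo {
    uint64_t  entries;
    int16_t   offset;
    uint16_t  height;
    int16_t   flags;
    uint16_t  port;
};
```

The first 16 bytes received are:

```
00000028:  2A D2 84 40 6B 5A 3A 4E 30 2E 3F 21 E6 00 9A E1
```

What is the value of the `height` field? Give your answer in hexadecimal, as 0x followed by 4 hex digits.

0x3F21

`height` follows `entries` (8 B), `offset` (2 B), so it starts at offset 8 + 2 = 10 and occupies 2 bytes.
Bytes at offsets 10..11: 3F 21.
In big-endian order the high byte comes first in memory.
The bytes are already most-significant first: 0x3F21.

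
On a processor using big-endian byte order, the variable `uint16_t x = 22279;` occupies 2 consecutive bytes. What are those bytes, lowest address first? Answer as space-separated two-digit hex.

22279 in hexadecimal, padded to 16 bits, is 0x5707.
Split into bytes (most-significant first): 57 07.
In big-endian order the high byte comes first in memory.
So the memory order matches the most-significant-first order: 57 07.

57 07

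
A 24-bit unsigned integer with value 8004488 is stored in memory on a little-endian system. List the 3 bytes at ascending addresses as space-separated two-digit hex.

88 23 7A

8004488 in hexadecimal, padded to 24 bits, is 0x7A2388.
Split into bytes (most-significant first): 7A 23 88.
Little-endian stores the least-significant byte at the lowest address.
So at ascending addresses the bytes are 88 23 7A.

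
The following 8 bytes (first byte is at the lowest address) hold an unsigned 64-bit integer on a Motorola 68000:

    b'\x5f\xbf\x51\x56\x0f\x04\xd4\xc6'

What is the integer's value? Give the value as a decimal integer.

6899322584215901382

Big-endian: lowest address holds the most-significant byte.
The bytes are already most-significant first: 0x5FBF51560F04D4C6.
0x5FBF51560F04D4C6 = 6899322584215901382.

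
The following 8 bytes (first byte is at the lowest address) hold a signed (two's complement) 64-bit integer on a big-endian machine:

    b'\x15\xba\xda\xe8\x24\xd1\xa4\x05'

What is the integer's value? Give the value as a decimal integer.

1565804511049655301

Big-endian: lowest address holds the most-significant byte.
The bytes are already most-significant first: 0x15BADAE824D1A405.
0x15BADAE824D1A405 = 1565804511049655301.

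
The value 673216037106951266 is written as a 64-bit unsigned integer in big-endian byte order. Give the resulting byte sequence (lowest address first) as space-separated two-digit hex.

673216037106951266 in hexadecimal, padded to 64 bits, is 0x0957BE6B3CDB2462.
Split into bytes (most-significant first): 09 57 BE 6B 3C DB 24 62.
Big-endian: lowest address holds the most-significant byte.
So the memory order matches the most-significant-first order: 09 57 BE 6B 3C DB 24 62.

09 57 BE 6B 3C DB 24 62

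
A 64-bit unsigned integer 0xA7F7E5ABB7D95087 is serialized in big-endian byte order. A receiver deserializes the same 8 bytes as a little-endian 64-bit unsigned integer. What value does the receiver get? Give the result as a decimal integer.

9750532576143341479

Stored big-endian, the bytes at ascending addresses are A7 F7 E5 AB B7 D9 50 87.
Read back as little-endian, the first byte is least significant, giving 0x8750D9B7ABE5F7A7.
0x8750D9B7ABE5F7A7 = 9750532576143341479.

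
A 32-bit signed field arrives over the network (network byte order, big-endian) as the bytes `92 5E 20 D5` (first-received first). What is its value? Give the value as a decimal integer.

Big-endian stores the most-significant byte at the lowest address.
The bytes are already most-significant first: 0x925E20D5.
Top bit is set, so as a signed 32-bit value this is 0x925E20D5 − 2^32 = -1839324971.

-1839324971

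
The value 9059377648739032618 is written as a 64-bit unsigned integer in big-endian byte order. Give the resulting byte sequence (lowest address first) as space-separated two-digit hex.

7D B9 5F F9 0F 34 1E 2A

9059377648739032618 in hexadecimal, padded to 64 bits, is 0x7DB95FF90F341E2A.
Split into bytes (most-significant first): 7D B9 5F F9 0F 34 1E 2A.
Big-endian stores the most-significant byte at the lowest address.
So the memory order matches the most-significant-first order: 7D B9 5F F9 0F 34 1E 2A.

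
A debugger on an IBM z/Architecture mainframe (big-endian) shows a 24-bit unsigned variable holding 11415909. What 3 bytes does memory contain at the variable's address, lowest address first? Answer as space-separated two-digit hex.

AE 31 65

11415909 in hexadecimal, padded to 24 bits, is 0xAE3165.
Split into bytes (most-significant first): AE 31 65.
Big-endian stores the most-significant byte at the lowest address.
So the memory order matches the most-significant-first order: AE 31 65.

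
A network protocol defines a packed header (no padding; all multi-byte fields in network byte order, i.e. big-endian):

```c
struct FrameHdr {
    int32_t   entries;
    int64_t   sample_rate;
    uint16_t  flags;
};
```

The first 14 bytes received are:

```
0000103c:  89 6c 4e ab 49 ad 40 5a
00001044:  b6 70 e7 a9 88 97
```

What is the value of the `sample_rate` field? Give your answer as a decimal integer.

`sample_rate` follows `entries` (4 bytes), so it starts at byte offset 4 and occupies 8 bytes.
Bytes at offsets 4..11: 49 AD 40 5A B6 70 E7 A9.
Big-endian: lowest address holds the most-significant byte.
The bytes are already most-significant first: 0x49AD405AB670E7A9.
0x49AD405AB670E7A9 = 5308970294091769769.

5308970294091769769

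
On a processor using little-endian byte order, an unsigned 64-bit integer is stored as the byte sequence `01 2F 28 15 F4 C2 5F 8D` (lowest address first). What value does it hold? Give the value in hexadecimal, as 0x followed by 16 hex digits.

0x8D5FC2F415282F01

In little-endian order the low byte comes first in memory.
Reassemble most-significant byte first: 8D 5F C2 F4 15 28 2F 01 → 0x8D5FC2F415282F01.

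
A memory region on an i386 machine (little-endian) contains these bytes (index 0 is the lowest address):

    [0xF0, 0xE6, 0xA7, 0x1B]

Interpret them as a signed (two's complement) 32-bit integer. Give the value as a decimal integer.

Little-endian: lowest address holds the least-significant byte.
Reassemble most-significant byte first: 1B A7 E6 F0 → 0x1BA7E6F0.
0x1BA7E6F0 = 463988464.

463988464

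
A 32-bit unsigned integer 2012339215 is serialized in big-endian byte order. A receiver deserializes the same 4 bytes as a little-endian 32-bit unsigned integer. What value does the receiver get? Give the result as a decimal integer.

266137975

2012339215 in 32-bit hexadecimal is 0x77F1DC0F.
Stored big-endian, the bytes at ascending addresses are 77 F1 DC 0F.
Read back as little-endian, the first byte is least significant, giving 0x0FDCF177.
0x0FDCF177 = 266137975.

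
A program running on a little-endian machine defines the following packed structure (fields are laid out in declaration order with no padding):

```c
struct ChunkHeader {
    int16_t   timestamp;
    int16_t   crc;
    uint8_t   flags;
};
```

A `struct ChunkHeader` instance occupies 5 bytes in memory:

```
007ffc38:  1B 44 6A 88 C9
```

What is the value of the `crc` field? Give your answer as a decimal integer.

`crc` follows `timestamp` (2 bytes), so it starts at byte offset 2 and occupies 2 bytes.
Bytes at offsets 2..3: 6A 88.
In little-endian order the low byte comes first in memory.
Reassemble most-significant byte first: 88 6A → 0x886A.
Top bit is set, so as a signed 16-bit value this is 0x886A − 2^16 = -30614.

-30614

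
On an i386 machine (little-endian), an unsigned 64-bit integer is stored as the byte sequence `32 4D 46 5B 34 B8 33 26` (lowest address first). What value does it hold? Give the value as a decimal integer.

2752746332262649138

Little-endian: lowest address holds the least-significant byte.
Reassemble most-significant byte first: 26 33 B8 34 5B 46 4D 32 → 0x2633B8345B464D32.
0x2633B8345B464D32 = 2752746332262649138.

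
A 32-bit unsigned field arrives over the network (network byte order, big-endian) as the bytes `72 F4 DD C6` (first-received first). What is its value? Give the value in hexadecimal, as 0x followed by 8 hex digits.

Big-endian stores the most-significant byte at the lowest address.
The bytes are already most-significant first: 0x72F4DDC6.

0x72F4DDC6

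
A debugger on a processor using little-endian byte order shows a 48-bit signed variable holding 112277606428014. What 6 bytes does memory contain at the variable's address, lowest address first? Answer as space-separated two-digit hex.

112277606428014 in hexadecimal, padded to 48 bits, is 0x661DAAD8ED6E.
Split into bytes (most-significant first): 66 1D AA D8 ED 6E.
Little-endian: lowest address holds the least-significant byte.
So at ascending addresses the bytes are 6E ED D8 AA 1D 66.

6E ED D8 AA 1D 66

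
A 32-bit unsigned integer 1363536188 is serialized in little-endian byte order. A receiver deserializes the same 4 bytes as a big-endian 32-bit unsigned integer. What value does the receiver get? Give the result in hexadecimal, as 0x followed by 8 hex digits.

0x3CE94551

1363536188 in 32-bit hexadecimal is 0x5145E93C.
Stored little-endian, the bytes at ascending addresses are 3C E9 45 51.
Read back as big-endian, the last byte is least significant, giving 0x3CE94551.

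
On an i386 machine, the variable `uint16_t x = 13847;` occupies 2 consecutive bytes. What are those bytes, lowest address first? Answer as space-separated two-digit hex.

13847 in hexadecimal, padded to 16 bits, is 0x3617.
Split into bytes (most-significant first): 36 17.
In little-endian order the low byte comes first in memory.
So at ascending addresses the bytes are 17 36.

17 36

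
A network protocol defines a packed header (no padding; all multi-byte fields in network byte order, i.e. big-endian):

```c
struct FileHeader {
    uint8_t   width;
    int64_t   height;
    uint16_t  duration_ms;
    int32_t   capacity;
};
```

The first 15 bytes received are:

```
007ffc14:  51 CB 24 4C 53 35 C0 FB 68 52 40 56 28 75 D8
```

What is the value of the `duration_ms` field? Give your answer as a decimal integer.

21056

`duration_ms` follows `width` (1 B), `height` (8 B), so it starts at offset 1 + 8 = 9 and occupies 2 bytes.
Bytes at offsets 9..10: 52 40.
Big-endian: lowest address holds the most-significant byte.
The bytes are already most-significant first: 0x5240.
0x5240 = 21056.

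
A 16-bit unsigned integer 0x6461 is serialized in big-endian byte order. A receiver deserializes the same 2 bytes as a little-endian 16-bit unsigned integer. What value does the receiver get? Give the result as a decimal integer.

Stored big-endian, the bytes at ascending addresses are 64 61.
Read back as little-endian, the first byte is least significant, giving 0x6164.
0x6164 = 24932.

24932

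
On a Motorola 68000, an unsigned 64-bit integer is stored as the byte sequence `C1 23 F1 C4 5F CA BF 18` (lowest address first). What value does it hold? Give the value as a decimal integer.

13917233099227971352

Big-endian stores the most-significant byte at the lowest address.
The bytes are already most-significant first: 0xC123F1C45FCABF18.
0xC123F1C45FCABF18 = 13917233099227971352.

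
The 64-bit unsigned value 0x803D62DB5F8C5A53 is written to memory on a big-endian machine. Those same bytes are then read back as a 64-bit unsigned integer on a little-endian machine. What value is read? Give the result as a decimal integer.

6006267396382408064

Stored big-endian, the bytes at ascending addresses are 80 3D 62 DB 5F 8C 5A 53.
Read back as little-endian, the first byte is least significant, giving 0x535A8C5FDB623D80.
0x535A8C5FDB623D80 = 6006267396382408064.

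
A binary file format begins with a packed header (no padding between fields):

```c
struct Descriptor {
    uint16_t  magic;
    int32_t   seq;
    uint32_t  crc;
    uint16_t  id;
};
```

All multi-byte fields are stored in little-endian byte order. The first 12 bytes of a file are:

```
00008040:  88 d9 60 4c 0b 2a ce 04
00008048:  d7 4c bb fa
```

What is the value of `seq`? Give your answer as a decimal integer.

`seq` follows `magic` (2 bytes), so it starts at byte offset 2 and occupies 4 bytes.
Bytes at offsets 2..5: 60 4C 0B 2A.
In little-endian order the low byte comes first in memory.
Reassemble most-significant byte first: 2A 0B 4C 60 → 0x2A0B4C60.
0x2A0B4C60 = 705383520.

705383520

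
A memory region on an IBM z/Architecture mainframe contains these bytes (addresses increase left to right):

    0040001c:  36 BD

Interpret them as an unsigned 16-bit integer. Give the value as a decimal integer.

Big-endian stores the most-significant byte at the lowest address.
The bytes are already most-significant first: 0x36BD.
0x36BD = 14013.

14013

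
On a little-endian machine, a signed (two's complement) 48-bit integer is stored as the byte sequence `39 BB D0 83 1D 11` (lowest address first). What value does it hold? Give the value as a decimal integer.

Little-endian stores the least-significant byte at the lowest address.
Reassemble most-significant byte first: 11 1D 83 D0 BB 39 → 0x111D83D0BB39.
0x111D83D0BB39 = 18818463218489.

18818463218489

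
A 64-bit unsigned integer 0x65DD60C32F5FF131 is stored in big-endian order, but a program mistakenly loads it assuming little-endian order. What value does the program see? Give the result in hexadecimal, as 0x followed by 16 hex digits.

Stored big-endian, the bytes at ascending addresses are 65 DD 60 C3 2F 5F F1 31.
Read back as little-endian, the first byte is least significant, giving 0x31F15F2FC360DD65.

0x31F15F2FC360DD65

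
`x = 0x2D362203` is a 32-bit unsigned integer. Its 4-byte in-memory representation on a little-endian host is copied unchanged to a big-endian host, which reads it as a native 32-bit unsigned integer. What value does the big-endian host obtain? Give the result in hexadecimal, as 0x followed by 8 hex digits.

Stored little-endian, the bytes at ascending addresses are 03 22 36 2D.
Read back as big-endian, the last byte is least significant, giving 0x0322362D.

0x0322362D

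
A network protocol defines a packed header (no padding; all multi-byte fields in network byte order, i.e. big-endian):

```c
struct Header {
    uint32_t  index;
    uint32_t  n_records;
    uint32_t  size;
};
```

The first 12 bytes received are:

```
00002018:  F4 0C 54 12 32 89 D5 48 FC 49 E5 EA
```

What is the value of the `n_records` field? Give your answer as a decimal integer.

847893832

`n_records` follows `index` (4 bytes), so it starts at byte offset 4 and occupies 4 bytes.
Bytes at offsets 4..7: 32 89 D5 48.
In big-endian order the high byte comes first in memory.
The bytes are already most-significant first: 0x3289D548.
0x3289D548 = 847893832.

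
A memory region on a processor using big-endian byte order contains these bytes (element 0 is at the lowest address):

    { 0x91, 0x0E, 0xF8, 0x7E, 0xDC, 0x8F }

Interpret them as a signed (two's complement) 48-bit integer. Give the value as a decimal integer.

Big-endian stores the most-significant byte at the lowest address.
The bytes are already most-significant first: 0x910EF87EDC8F.
Top bit is set, so as a signed 48-bit value this is 0x910EF87EDC8F − 2^48 = -121981492077425.

-121981492077425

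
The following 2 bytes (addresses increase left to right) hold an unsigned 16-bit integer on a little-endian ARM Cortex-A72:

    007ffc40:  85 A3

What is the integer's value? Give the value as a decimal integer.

41861

Little-endian stores the least-significant byte at the lowest address.
Reassemble most-significant byte first: A3 85 → 0xA385.
0xA385 = 41861.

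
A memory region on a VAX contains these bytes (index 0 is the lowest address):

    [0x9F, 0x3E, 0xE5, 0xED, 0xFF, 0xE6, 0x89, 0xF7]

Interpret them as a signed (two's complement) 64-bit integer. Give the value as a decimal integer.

-609702287649718625

Little-endian: lowest address holds the least-significant byte.
Reassemble most-significant byte first: F7 89 E6 FF ED E5 3E 9F → 0xF789E6FFEDE53E9F.
Top bit is set, so as a signed 64-bit value this is 0xF789E6FFEDE53E9F − 2^64 = -609702287649718625.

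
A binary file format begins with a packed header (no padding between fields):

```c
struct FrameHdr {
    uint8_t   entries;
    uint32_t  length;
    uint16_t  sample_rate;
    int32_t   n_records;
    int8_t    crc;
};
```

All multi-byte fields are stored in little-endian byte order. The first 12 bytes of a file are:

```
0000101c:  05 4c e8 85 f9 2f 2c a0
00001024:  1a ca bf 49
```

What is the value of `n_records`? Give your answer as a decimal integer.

`n_records` follows `entries` (1 B), `length` (4 B), `sample_rate` (2 B), so it starts at offset 1 + 4 + 2 = 7 and occupies 4 bytes.
Bytes at offsets 7..10: A0 1A CA BF.
Little-endian stores the least-significant byte at the lowest address.
Reassemble most-significant byte first: BF CA 1A A0 → 0xBFCA1AA0.
Top bit is set, so as a signed 32-bit value this is 0xBFCA1AA0 − 2^32 = -1077273952.

-1077273952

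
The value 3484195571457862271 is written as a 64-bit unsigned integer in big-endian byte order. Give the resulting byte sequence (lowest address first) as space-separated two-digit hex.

3484195571457862271 in hexadecimal, padded to 64 bits, is 0x305A596984BC2A7F.
Split into bytes (most-significant first): 30 5A 59 69 84 BC 2A 7F.
In big-endian order the high byte comes first in memory.
So the memory order matches the most-significant-first order: 30 5A 59 69 84 BC 2A 7F.

30 5A 59 69 84 BC 2A 7F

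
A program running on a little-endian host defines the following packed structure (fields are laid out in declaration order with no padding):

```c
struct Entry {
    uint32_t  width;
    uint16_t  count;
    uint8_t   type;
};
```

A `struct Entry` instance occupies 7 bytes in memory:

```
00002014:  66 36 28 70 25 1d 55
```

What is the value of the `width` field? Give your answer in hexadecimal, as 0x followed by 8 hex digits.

`width` is the first field, at byte offset 0, occupying 4 bytes.
Bytes at offsets 0..3: 66 36 28 70.
Little-endian: lowest address holds the least-significant byte.
Reassemble most-significant byte first: 70 28 36 66 → 0x70283666.

0x70283666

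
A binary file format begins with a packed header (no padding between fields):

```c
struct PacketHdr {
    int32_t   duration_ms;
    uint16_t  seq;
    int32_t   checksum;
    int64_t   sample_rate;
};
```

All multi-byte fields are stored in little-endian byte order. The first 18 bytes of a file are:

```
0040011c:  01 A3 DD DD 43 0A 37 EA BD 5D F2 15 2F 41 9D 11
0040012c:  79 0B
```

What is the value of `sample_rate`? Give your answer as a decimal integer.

`sample_rate` follows `duration_ms` (4 B), `seq` (2 B), `checksum` (4 B), so it starts at offset 4 + 2 + 4 = 10 and occupies 8 bytes.
Bytes at offsets 10..17: F2 15 2F 41 9D 11 79 0B.
Little-endian stores the least-significant byte at the lowest address.
Reassemble most-significant byte first: 0B 79 11 9D 41 2F 15 F2 → 0x0B79119D412F15F2.
0x0B79119D412F15F2 = 826711373700339186.

826711373700339186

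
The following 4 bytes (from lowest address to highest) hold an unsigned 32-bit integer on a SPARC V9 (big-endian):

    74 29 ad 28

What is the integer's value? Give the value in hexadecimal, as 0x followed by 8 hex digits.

Big-endian stores the most-significant byte at the lowest address.
The bytes are already most-significant first: 0x7429AD28.

0x7429AD28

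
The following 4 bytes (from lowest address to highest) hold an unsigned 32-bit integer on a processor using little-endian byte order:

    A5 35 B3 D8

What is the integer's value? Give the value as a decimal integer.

3635623333

In little-endian order the low byte comes first in memory.
Reassemble most-significant byte first: D8 B3 35 A5 → 0xD8B335A5.
0xD8B335A5 = 3635623333.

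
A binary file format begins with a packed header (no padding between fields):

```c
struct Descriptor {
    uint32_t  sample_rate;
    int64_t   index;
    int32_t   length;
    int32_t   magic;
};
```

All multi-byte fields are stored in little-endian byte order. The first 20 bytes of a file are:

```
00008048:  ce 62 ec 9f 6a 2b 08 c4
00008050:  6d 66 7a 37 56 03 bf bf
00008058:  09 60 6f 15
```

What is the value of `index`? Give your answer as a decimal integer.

3997620240871074666

`index` follows `sample_rate` (4 bytes), so it starts at byte offset 4 and occupies 8 bytes.
Bytes at offsets 4..11: 6A 2B 08 C4 6D 66 7A 37.
Little-endian stores the least-significant byte at the lowest address.
Reassemble most-significant byte first: 37 7A 66 6D C4 08 2B 6A → 0x377A666DC4082B6A.
0x377A666DC4082B6A = 3997620240871074666.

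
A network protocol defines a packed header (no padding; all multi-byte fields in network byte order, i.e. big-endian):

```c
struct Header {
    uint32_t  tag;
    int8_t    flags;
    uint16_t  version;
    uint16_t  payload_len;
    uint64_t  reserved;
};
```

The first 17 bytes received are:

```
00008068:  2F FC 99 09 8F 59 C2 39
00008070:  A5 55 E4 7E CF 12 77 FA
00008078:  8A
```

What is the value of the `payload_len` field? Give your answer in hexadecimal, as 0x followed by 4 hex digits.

`payload_len` follows `tag` (4 B), `flags` (1 B), `version` (2 B), so it starts at offset 4 + 1 + 2 = 7 and occupies 2 bytes.
Bytes at offsets 7..8: 39 A5.
In big-endian order the high byte comes first in memory.
The bytes are already most-significant first: 0x39A5.

0x39A5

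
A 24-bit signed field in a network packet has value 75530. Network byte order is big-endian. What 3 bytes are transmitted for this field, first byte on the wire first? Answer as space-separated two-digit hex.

01 27 0A

75530 in hexadecimal, padded to 24 bits, is 0x01270A.
Split into bytes (most-significant first): 01 27 0A.
Big-endian: lowest address holds the most-significant byte.
So the memory order matches the most-significant-first order: 01 27 0A.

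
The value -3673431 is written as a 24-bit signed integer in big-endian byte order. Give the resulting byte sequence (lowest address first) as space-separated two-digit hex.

Two's complement of -3673431 in 24 bits: 3673431 = 0x380D57; invert → 0xC7F2A8; add 1 → 0xC7F2A9.
Split into bytes (most-significant first): C7 F2 A9.
Big-endian: lowest address holds the most-significant byte.
So the memory order matches the most-significant-first order: C7 F2 A9.

C7 F2 A9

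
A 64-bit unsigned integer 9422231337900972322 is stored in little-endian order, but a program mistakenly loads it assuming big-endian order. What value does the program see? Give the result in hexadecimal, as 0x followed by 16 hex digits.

0x2219240F7B7DC282

9422231337900972322 in 64-bit hexadecimal is 0x82C27D7B0F241922.
Stored little-endian, the bytes at ascending addresses are 22 19 24 0F 7B 7D C2 82.
Read back as big-endian, the last byte is least significant, giving 0x2219240F7B7DC282.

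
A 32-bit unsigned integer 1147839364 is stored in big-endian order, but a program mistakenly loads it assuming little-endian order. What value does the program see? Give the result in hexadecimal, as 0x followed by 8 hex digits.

0x84A36A44

1147839364 in 32-bit hexadecimal is 0x446AA384.
Stored big-endian, the bytes at ascending addresses are 44 6A A3 84.
Read back as little-endian, the first byte is least significant, giving 0x84A36A44.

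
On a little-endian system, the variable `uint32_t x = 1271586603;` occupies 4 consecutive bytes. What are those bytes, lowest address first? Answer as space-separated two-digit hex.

1271586603 in hexadecimal, padded to 32 bits, is 0x4BCADF2B.
Split into bytes (most-significant first): 4B CA DF 2B.
In little-endian order the low byte comes first in memory.
So at ascending addresses the bytes are 2B DF CA 4B.

2B DF CA 4B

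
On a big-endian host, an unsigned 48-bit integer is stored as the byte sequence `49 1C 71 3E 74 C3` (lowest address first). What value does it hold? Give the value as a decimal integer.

In big-endian order the high byte comes first in memory.
The bytes are already most-significant first: 0x491C713E74C3.
0x491C713E74C3 = 80386507830467.

80386507830467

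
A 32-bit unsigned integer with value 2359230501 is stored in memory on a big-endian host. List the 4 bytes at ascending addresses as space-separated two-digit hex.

8C 9F 00 25

2359230501 in hexadecimal, padded to 32 bits, is 0x8C9F0025.
Split into bytes (most-significant first): 8C 9F 00 25.
Big-endian: lowest address holds the most-significant byte.
So the memory order matches the most-significant-first order: 8C 9F 00 25.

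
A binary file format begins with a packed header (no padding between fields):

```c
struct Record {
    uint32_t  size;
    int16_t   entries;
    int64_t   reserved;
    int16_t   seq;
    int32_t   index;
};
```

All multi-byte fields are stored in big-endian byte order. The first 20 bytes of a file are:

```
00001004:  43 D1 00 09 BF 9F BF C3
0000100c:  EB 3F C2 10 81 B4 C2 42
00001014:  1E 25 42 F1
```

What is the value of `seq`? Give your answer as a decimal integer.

-15806

`seq` follows `size` (4 B), `entries` (2 B), `reserved` (8 B), so it starts at offset 4 + 2 + 8 = 14 and occupies 2 bytes.
Bytes at offsets 14..15: C2 42.
In big-endian order the high byte comes first in memory.
The bytes are already most-significant first: 0xC242.
Top bit is set, so as a signed 16-bit value this is 0xC242 − 2^16 = -15806.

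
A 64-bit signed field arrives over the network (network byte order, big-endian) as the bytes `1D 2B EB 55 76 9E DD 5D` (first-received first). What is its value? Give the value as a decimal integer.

2102032403393338717

Big-endian: lowest address holds the most-significant byte.
The bytes are already most-significant first: 0x1D2BEB55769EDD5D.
0x1D2BEB55769EDD5D = 2102032403393338717.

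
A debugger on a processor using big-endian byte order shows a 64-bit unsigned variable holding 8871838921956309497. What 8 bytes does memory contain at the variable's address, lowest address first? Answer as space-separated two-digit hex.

7B 1F 1A 7E 97 B0 B9 F9

8871838921956309497 in hexadecimal, padded to 64 bits, is 0x7B1F1A7E97B0B9F9.
Split into bytes (most-significant first): 7B 1F 1A 7E 97 B0 B9 F9.
Big-endian: lowest address holds the most-significant byte.
So the memory order matches the most-significant-first order: 7B 1F 1A 7E 97 B0 B9 F9.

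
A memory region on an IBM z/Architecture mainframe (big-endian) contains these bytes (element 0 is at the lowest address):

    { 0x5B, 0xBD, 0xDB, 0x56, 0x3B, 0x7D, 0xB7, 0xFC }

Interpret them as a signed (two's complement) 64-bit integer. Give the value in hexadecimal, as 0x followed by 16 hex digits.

0x5BBDDB563B7DB7FC

Big-endian: lowest address holds the most-significant byte.
The bytes are already most-significant first: 0x5BBDDB563B7DB7FC.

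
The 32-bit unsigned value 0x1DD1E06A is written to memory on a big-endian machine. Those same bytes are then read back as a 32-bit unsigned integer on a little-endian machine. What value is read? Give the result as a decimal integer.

Stored big-endian, the bytes at ascending addresses are 1D D1 E0 6A.
Read back as little-endian, the first byte is least significant, giving 0x6AE0D11D.
0x6AE0D11D = 1793118493.

1793118493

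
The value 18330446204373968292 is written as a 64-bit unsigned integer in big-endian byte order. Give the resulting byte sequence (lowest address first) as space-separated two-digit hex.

FE 62 D3 B4 3A 1E 25 A4

18330446204373968292 in hexadecimal, padded to 64 bits, is 0xFE62D3B43A1E25A4.
Split into bytes (most-significant first): FE 62 D3 B4 3A 1E 25 A4.
Big-endian: lowest address holds the most-significant byte.
So the memory order matches the most-significant-first order: FE 62 D3 B4 3A 1E 25 A4.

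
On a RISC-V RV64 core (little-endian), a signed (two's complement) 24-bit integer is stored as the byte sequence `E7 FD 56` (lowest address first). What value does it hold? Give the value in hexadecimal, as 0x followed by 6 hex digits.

Little-endian: lowest address holds the least-significant byte.
Reassemble most-significant byte first: 56 FD E7 → 0x56FDE7.

0x56FDE7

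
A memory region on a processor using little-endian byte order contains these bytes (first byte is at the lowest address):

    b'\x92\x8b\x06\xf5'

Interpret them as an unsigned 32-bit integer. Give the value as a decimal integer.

4110846866

Little-endian: lowest address holds the least-significant byte.
Reassemble most-significant byte first: F5 06 8B 92 → 0xF5068B92.
0xF5068B92 = 4110846866.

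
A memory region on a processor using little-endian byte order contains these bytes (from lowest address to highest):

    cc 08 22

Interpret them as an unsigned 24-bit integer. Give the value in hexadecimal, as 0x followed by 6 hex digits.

In little-endian order the low byte comes first in memory.
Reassemble most-significant byte first: 22 08 CC → 0x2208CC.

0x2208CC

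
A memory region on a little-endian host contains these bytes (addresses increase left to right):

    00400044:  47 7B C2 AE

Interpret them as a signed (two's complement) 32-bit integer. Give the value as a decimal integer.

Little-endian: lowest address holds the least-significant byte.
Reassemble most-significant byte first: AE C2 7B 47 → 0xAEC27B47.
Top bit is set, so as a signed 32-bit value this is 0xAEC27B47 − 2^32 = -1362986169.

-1362986169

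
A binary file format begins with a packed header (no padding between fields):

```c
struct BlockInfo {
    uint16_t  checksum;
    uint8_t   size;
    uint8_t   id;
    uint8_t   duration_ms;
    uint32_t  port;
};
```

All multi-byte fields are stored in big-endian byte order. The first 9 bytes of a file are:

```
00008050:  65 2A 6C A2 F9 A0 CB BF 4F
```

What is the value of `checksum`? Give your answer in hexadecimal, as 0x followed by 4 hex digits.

`checksum` is the first field, at byte offset 0, occupying 2 bytes.
Bytes at offsets 0..1: 65 2A.
Big-endian stores the most-significant byte at the lowest address.
The bytes are already most-significant first: 0x652A.

0x652A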